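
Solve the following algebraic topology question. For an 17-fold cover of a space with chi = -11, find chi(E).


For a finite covering: chi(E) = (number of sheets) * chi(B).
chi(E) = 17 * (-11) = -187

-187


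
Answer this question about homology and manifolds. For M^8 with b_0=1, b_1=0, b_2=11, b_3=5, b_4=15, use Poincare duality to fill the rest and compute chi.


By Poincare duality b_k = b_{8-k}, so full Betti numbers: b_0=1, b_1=0, b_2=11, b_3=5, b_4=15, b_5=5, b_6=11, b_7=0, b_8=1.
chi = sum (-1)^k b_k = 29

29


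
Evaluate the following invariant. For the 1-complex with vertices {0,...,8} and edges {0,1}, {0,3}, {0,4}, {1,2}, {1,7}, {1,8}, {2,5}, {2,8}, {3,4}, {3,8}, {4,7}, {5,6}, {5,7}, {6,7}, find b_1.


b_1 = E - V + (number of components).
E = 14, V = 9, components = 1.
b_1 = 14 - 9 + 1 = 6

6


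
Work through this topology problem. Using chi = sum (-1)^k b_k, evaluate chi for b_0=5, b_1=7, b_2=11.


chi = sum_k (-1)^k b_k.
= (5) + (-7) + (11)
= 9

9


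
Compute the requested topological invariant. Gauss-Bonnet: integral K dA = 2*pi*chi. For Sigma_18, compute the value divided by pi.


Gauss-Bonnet: integral K dA = 2*pi*chi(M).
chi(Sigma_18) = 2 - 2*18 = -34.
(integral K dA)/pi = 2*chi = 2*(-34) = -68

-68


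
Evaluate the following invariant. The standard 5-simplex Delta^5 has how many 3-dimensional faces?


Delta^5 has 5+1 vertices. A 3-face is a choice of 3+1 vertices.
f_3 = C(5+1, 3+1) = C(6,4) = 15

15


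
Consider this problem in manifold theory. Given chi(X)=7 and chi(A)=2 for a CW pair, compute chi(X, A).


Relative Euler characteristic: chi(X, A) = chi(X) - chi(A).
= 7 - (2) = 5

5


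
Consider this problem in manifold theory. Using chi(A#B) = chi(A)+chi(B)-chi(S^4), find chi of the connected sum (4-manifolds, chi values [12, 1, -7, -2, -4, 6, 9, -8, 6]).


For n-manifolds: chi(A#B) = chi(A) + chi(B) - chi(S^4).
chi(S^4) = 1 + (-1)^4 = 2.
chi(#) = (sum chi_i) - (9-1)*chi(S^4) = 13 - 8*2 = -3

-3


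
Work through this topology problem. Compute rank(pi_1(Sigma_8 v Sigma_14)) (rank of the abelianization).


For a wedge: H_1(A v B) = H_1(A) + H_1(B).
b_1(Sigma_8) = 16, b_1(Sigma_14) = 28.
b_1 = 16 + 28 = 44

44


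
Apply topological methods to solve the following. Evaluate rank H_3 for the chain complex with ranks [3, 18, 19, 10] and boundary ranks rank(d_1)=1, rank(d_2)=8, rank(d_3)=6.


rank H_k = rank(ker d_k) - rank(im d_{k+1}).
rank(ker d_3) = rank(C_3) - rank(d_3) = 10 - 6 = 4.
rank(im d_{3+1}) = 0.
rank H_3 = 4 - 0 = 4

4


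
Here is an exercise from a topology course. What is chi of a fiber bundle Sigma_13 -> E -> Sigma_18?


For a fiber bundle F -> E -> B (with CW structure): chi(E) = chi(B) * chi(F).
chi(Sigma_18) = -34, chi(Sigma_13) = -24.
chi(E) = (-34) * (-24) = 816

816


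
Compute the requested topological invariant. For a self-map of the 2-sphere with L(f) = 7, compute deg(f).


L(f) = 1 + (-1)^2 deg(f) on S^2.
7 = 1 + (-1)^2 * deg(f)
(-1)^2 * deg(f) = 6
deg(f) = 6

6


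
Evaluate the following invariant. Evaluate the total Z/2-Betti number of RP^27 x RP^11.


dim H^*(RP^n; Z/2) = n+1 (one Z/2 in each degree 0..n).
Total Betti number is multiplicative.
Total = (27+1) * (11+1) = 28 * 12 = 336

336


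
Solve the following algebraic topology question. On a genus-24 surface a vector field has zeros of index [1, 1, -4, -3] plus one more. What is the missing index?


Poincare-Hopf: sum of indices = chi(M).
chi(Sigma_24) = 2 - 2*24 = -46.
Sum of known indices = -5.
x = chi - (sum known) = -46 - (-5) = -41

-41


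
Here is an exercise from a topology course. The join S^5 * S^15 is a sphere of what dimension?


Join of spheres: S^m * S^n = S^{m+n+1}.
dim = 5 + 15 + 1 = 21

21


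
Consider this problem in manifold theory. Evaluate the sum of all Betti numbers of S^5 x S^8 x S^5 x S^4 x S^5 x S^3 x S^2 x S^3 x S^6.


Total Betti number is multiplicative under products.
Each S^d (d>=1) has total Betti number 2.
There are 9 sphere factors.
Total = 2^9 = 512

512


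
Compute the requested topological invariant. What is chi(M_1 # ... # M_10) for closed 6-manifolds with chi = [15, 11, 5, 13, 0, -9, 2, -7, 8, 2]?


For n-manifolds: chi(A#B) = chi(A) + chi(B) - chi(S^6).
chi(S^6) = 1 + (-1)^6 = 2.
chi(#) = (sum chi_i) - (10-1)*chi(S^6) = 40 - 9*2 = 22

22


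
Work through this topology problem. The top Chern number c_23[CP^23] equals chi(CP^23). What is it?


For any closed oriented manifold, <e(TM),[M]> = chi(M).
chi(CP^23) = 23+1 = 24

24


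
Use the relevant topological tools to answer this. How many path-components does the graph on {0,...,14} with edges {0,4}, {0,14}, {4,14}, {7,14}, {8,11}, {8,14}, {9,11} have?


Run DFS/union-find over 15 vertices.
V = 15, E = 7.
Number of components = 9

9


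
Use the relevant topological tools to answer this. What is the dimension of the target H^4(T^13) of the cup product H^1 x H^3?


Cup product: H^p x H^q -> H^{p+q}; here p+q = 1+3 = 4.
rank H^k(T^n) = C(n,k).
C(13,4) = 715

715


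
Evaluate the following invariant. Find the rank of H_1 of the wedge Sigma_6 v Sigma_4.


For a wedge: H_1(A v B) = H_1(A) + H_1(B).
b_1(Sigma_6) = 12, b_1(Sigma_4) = 8.
b_1 = 12 + 8 = 20

20


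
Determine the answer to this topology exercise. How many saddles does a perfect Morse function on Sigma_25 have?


A perfect Morse function has m_k = b_k.
For Sigma_25: b_0=1, b_1=2g=50, b_2=1.
Saddles m_1 = 2g = 50

50


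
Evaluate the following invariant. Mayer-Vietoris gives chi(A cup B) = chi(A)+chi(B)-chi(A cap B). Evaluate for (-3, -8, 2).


chi(A cup B) = chi(A) + chi(B) - chi(A cap B)
= -3 + (-8) - (2)
= -13

-13


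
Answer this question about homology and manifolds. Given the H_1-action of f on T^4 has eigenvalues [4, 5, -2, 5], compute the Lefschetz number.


For a torus self-map: L(f) = det(I - A) where A acts on H_1.
L(f) = (1-4) * (1-5) * (1--2) * (1-5) = -3 * -4 * 3 * -4 = -144

-144


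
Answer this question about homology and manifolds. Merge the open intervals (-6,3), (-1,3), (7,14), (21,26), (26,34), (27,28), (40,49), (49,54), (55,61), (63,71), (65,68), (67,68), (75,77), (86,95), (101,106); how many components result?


Sort and merge overlapping open intervals.
Merged: (-6,3), (7,14), (21,26), (26,34), (40,49), (49,54), (55,61), (63,71), (75,77), (86,95), (101,106).
Number of components = 11

11


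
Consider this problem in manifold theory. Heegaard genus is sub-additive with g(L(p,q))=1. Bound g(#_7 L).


Heegaard genus satisfies g(A#B) <= g(A) + g(B).
Each lens space has g = 1.
Upper bound: 7 * 1 = 7

7


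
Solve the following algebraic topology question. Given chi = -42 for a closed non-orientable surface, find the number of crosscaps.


chi = 2 - k for closed non-orientable surfaces with k crosscaps.
-42 = 2 - k
k = 2 - (-42) = 44

44


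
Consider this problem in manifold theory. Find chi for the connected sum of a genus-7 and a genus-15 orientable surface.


chi(Sigma_7) = 2 - 2*7 = -12
chi(Sigma_15) = 2 - 2*15 = -28
For surfaces: chi(A#B) = chi(A) + chi(B) - 2.
chi = -12 + -28 - 2 = -42

-42


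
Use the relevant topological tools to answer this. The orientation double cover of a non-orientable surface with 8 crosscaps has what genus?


chi(N_8) = 2 - 8 = -6.
Double cover: chi(Sigma_g) = 2 * chi(N_8) = 2*(-6) = -12.
2 - 2g = -12, so g = (2 - (-12))/2 = 14/2 = 7

7


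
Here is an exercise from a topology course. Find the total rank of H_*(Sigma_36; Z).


For Sigma_36: b_0 = 1, b_1 = 2g = 72, b_2 = 1.
Total = 1 + 72 + 1 = 74

74


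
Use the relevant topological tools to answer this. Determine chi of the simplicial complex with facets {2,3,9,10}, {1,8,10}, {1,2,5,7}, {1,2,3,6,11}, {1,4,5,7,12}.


Enumerate all faces; f-vector: f_0=12, f_1=30, f_2=28, f_3=12, f_4=2.
chi = sum (-1)^k f_k = 0

0


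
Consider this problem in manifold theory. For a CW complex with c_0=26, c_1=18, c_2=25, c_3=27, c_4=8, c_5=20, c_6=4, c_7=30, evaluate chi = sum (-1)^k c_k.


chi = sum_k (-1)^k c_k.
= (-1)^0*26 + (-1)^1*18 + (-1)^2*25 + (-1)^3*27 + (-1)^4*8 + (-1)^5*20 + (-1)^6*4 + (-1)^7*30
= (26) + (-18) + (25) + (-27) + (8) + (-20) + (4) + (-30)
= -32

-32


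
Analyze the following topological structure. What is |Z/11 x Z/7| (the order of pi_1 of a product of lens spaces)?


pi_1(X x Y) = pi_1(X) x pi_1(Y).
pi_1(L(11,1)) = Z/11, pi_1(L(7,1)) = Z/7.
|Z/11 x Z/7| = 11 * 7 = 77

77


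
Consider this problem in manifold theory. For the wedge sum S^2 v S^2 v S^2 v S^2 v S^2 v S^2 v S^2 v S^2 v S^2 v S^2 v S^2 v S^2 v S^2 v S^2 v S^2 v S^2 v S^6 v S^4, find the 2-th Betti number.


For a wedge of spheres, H_k (k>0) is free on one generator per sphere of dimension k.
Spheres of dimension 2: count = 16.
b_2 = 16

16


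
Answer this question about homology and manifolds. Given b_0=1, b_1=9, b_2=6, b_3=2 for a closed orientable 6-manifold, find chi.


By Poincare duality b_k = b_{6-k}, so full Betti numbers: b_0=1, b_1=9, b_2=6, b_3=2, b_4=6, b_5=9, b_6=1.
chi = sum (-1)^k b_k = -6

-6


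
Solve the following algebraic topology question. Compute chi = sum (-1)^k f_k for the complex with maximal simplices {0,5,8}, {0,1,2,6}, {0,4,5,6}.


Enumerate all faces; f-vector: f_0=7, f_1=13, f_2=9, f_3=2.
chi = sum (-1)^k f_k = 1

1


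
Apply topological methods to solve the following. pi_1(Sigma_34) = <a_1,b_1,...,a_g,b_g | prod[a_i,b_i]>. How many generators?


Standard presentation: pi_1(Sigma_g) = <a_1,b_1,...,a_g,b_g | [a_1,b_1]...[a_g,b_g] = 1>.
Number of generators = 2g = 2*34 = 68

68


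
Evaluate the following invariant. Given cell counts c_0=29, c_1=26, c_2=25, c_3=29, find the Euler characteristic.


chi = sum_k (-1)^k c_k.
= (-1)^0*29 + (-1)^1*26 + (-1)^2*25 + (-1)^3*29
= (29) + (-26) + (25) + (-29)
= -1

-1


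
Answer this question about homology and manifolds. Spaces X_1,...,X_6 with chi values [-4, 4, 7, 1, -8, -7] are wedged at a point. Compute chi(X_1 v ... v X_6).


chi(A v B) = chi(A) + chi(B) - 1 (one point identified).
For 6 spaces: chi = (sum chi_i) - (6 - 1).
sum = -7; chi = -7 - 5 = -12

-12


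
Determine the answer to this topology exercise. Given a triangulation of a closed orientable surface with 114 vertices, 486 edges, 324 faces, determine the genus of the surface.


chi = V - E + F = 114 - 486 + 324 = -48
For orientable closed surface: chi = 2 - 2g, so g = (2 - chi)/2.
g = (2 - (-48)) / 2 = 50 / 2 = 25

25


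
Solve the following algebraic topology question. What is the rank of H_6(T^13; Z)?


By the Kunneth formula, b_k(T^n) = C(n,k).
b_6(T^13) = C(13,6).
C(13,6) = 13!/(6!*7!) = 1716

1716


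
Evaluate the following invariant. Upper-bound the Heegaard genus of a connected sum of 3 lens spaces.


Heegaard genus satisfies g(A#B) <= g(A) + g(B).
Each lens space has g = 1.
Upper bound: 3 * 1 = 3

3


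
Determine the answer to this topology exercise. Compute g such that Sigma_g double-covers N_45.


chi(N_45) = 2 - 45 = -43.
Double cover: chi(Sigma_g) = 2 * chi(N_45) = 2*(-43) = -86.
2 - 2g = -86, so g = (2 - (-86))/2 = 88/2 = 44

44


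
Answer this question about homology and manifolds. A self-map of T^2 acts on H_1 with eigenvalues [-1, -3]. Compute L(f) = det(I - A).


For a torus self-map: L(f) = det(I - A) where A acts on H_1.
L(f) = (1--1) * (1--3) = 2 * 4 = 8

8


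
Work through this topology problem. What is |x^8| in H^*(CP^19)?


|x| = 2 in H^*(CP^n).
|x^8| = 8 * |x| = 8 * 2 = 16

16


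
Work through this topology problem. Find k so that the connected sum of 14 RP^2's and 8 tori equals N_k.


Since a >= 1, the sum is non-orientable; each T^2 can be replaced by RP^2 # RP^2 (since T^2#RP^2 = 3RP^2).
Total crosscaps k = 14 + 2*8 = 30.
Check via chi: chi = 14*1 + 8*0 - (14+8-1)*2 = -28 = 2 - k = -28. Consistent.

30


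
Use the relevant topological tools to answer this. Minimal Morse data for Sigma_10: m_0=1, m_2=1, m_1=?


A perfect Morse function has m_k = b_k.
For Sigma_10: b_0=1, b_1=2g=20, b_2=1.
Saddles m_1 = 2g = 20

20


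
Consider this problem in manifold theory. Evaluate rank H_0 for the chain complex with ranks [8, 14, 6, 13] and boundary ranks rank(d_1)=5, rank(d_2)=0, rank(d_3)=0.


rank H_k = rank(ker d_k) - rank(im d_{k+1}).
rank(ker d_0) = rank(C_0) - rank(d_0) = 8 - 0 = 8.
rank(im d_{0+1}) = 5.
rank H_0 = 8 - 5 = 3

3


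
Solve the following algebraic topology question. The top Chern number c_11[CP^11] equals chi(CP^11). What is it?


For any closed oriented manifold, <e(TM),[M]> = chi(M).
chi(CP^11) = 11+1 = 12

12


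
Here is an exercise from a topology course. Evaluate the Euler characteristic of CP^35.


CP^35 has one cell in each even dimension 0, 2, ..., 2*35 (35+1 cells total).
All cells are even-dimensional, so chi = number of cells.
chi = 35 + 1 = 36

36


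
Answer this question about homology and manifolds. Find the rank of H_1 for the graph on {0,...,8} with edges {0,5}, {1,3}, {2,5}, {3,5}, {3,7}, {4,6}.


b_1 = E - V + (number of components).
E = 6, V = 9, components = 3.
b_1 = 6 - 9 + 3 = 0

0


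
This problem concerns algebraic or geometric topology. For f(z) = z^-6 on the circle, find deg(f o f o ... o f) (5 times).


deg(f) = -6. Degree is multiplicative: deg(f^5) = (deg f)^5.
deg(f^5) = (-6)^5 = -7776

-7776


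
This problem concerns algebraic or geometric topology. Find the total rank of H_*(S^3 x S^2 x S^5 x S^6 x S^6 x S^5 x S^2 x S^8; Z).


Total Betti number is multiplicative under products.
Each S^d (d>=1) has total Betti number 2.
There are 8 sphere factors.
Total = 2^8 = 256

256


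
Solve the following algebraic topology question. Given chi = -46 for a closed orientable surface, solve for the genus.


chi = 2 - 2g for closed orientable surfaces.
-46 = 2 - 2g
2g = 2 - (-46) = 48
g = 24

24


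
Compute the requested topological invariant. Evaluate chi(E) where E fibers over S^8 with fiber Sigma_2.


chi(S^8) = 2 (n even), chi(Sigma_2) = 2 - 2*2 = -2.
chi(E) = 2 * (-2) = -4

-4


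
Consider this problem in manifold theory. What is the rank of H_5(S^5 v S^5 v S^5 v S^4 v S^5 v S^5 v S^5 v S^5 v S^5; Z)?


For a wedge of spheres, H_k (k>0) is free on one generator per sphere of dimension k.
Spheres of dimension 5: count = 8.
b_5 = 8

8


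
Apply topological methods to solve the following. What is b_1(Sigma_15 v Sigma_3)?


For a wedge: H_1(A v B) = H_1(A) + H_1(B).
b_1(Sigma_15) = 30, b_1(Sigma_3) = 6.
b_1 = 30 + 6 = 36

36


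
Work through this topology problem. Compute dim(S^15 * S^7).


Join of spheres: S^m * S^n = S^{m+n+1}.
dim = 15 + 7 + 1 = 23

23


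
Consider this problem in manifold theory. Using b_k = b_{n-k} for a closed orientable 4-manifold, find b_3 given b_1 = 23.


Poincare duality for closed orientable n-manifolds: b_k = b_{n-k}.
Here n = 4, so b_3 = b_1 = 23

23


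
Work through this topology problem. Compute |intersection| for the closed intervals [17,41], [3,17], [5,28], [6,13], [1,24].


Intersection = [max(a_i), min(b_i)] = [17, 13].
Since 17 > 13, the intersection is empty.
Length = 0

0


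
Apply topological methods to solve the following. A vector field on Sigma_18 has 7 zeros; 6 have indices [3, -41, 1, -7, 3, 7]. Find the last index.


Poincare-Hopf: sum of indices = chi(M).
chi(Sigma_18) = 2 - 2*18 = -34.
Sum of known indices = -34.
x = chi - (sum known) = -34 - (-34) = 0

0


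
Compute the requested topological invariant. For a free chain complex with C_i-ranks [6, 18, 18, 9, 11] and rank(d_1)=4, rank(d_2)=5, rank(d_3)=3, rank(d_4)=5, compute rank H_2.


rank H_k = rank(ker d_k) - rank(im d_{k+1}).
rank(ker d_2) = rank(C_2) - rank(d_2) = 18 - 5 = 13.
rank(im d_{2+1}) = 3.
rank H_2 = 13 - 3 = 10

10


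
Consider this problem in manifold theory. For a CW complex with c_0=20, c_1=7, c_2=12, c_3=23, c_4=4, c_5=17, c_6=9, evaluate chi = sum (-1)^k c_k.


chi = sum_k (-1)^k c_k.
= (-1)^0*20 + (-1)^1*7 + (-1)^2*12 + (-1)^3*23 + (-1)^4*4 + (-1)^5*17 + (-1)^6*9
= (20) + (-7) + (12) + (-23) + (4) + (-17) + (9)
= -2

-2


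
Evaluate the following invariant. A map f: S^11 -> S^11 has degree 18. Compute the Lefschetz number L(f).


On S^11: L(f) = tr(f_0*) + (-1)^11 tr(f_11*) = 1 + (-1)^11 * deg(f).
L(f) = 1 + (-1)^11 * 18 = 1 + -18 = -17

-17


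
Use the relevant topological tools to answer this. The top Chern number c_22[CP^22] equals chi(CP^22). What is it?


For any closed oriented manifold, <e(TM),[M]> = chi(M).
chi(CP^22) = 22+1 = 23

23


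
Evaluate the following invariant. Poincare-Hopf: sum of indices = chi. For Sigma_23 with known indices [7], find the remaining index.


Poincare-Hopf: sum of indices = chi(M).
chi(Sigma_23) = 2 - 2*23 = -44.
Sum of known indices = 7.
x = chi - (sum known) = -44 - (7) = -51

-51


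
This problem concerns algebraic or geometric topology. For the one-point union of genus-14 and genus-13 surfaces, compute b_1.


For a wedge: H_1(A v B) = H_1(A) + H_1(B).
b_1(Sigma_14) = 28, b_1(Sigma_13) = 26.
b_1 = 28 + 26 = 54

54


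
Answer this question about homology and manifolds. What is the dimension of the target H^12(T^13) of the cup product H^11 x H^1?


Cup product: H^p x H^q -> H^{p+q}; here p+q = 11+1 = 12.
rank H^k(T^n) = C(n,k).
C(13,12) = 13

13


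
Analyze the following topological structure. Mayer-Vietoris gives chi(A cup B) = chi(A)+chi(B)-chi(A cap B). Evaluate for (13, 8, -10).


chi(A cup B) = chi(A) + chi(B) - chi(A cap B)
= 13 + (8) - (-10)
= 31

31


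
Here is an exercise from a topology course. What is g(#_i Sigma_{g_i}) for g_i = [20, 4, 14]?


Genus is additive under connected sum of orientable surfaces.
g = 20 + 4 + 14 = 38

38


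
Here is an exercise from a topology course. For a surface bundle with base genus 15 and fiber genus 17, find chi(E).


For a fiber bundle F -> E -> B (with CW structure): chi(E) = chi(B) * chi(F).
chi(Sigma_15) = -28, chi(Sigma_17) = -32.
chi(E) = (-28) * (-32) = 896

896


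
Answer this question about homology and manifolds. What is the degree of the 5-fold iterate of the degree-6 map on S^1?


deg(f) = 6. Degree is multiplicative: deg(f^5) = (deg f)^5.
deg(f^5) = (6)^5 = 7776

7776


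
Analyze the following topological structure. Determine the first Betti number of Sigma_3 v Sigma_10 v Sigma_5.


For a wedge X v Y: reduced H_k(X v Y) = H_k(X) + H_k(Y).
Each Sigma_g contributes b_1 = 2g.
b_1 = 6 + 20 + 10 = 36

36


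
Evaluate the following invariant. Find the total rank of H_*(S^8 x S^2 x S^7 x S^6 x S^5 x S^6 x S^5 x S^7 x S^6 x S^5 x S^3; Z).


Total Betti number is multiplicative under products.
Each S^d (d>=1) has total Betti number 2.
There are 11 sphere factors.
Total = 2^11 = 2048

2048


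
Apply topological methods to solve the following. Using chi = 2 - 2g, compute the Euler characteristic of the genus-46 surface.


For a closed orientable surface of genus g: chi = 2 - 2g.
Here g = 46.
chi = 2 - 2*46 = 2 - 92 = -90

-90


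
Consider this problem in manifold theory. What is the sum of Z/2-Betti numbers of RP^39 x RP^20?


dim H^*(RP^n; Z/2) = n+1 (one Z/2 in each degree 0..n).
Total Betti number is multiplicative.
Total = (39+1) * (20+1) = 40 * 21 = 840

840


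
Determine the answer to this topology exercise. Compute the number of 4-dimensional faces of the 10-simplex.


Delta^10 has 10+1 vertices. A 4-face is a choice of 4+1 vertices.
f_4 = C(10+1, 4+1) = C(11,5) = 462

462


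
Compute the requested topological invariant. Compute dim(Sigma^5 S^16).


Each suspension raises dimension by 1: Sigma S^n = S^{n+1}.
Sigma^5 S^16 = S^{16+5} = S^21

21


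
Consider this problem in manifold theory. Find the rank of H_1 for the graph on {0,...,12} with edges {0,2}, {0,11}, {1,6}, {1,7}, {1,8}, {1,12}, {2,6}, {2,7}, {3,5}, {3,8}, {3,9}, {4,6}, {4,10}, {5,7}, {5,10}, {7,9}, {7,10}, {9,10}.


b_1 = E - V + (number of components).
E = 18, V = 13, components = 1.
b_1 = 18 - 13 + 1 = 6

6


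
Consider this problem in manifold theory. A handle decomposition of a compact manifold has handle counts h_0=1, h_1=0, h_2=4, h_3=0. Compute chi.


Handles of index k contribute (-1)^k to chi (same as CW cells).
chi = (1) + (0) + (4) + (0) = 5

5


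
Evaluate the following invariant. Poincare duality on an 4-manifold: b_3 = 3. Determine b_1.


Poincare duality for closed orientable n-manifolds: b_k = b_{n-k}.
Here n = 4, so b_1 = b_3 = 3

3


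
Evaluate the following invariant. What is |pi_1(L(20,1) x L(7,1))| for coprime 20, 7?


pi_1(X x Y) = pi_1(X) x pi_1(Y).
pi_1(L(20,1)) = Z/20, pi_1(L(7,1)) = Z/7.
|Z/20 x Z/7| = 20 * 7 = 140

140


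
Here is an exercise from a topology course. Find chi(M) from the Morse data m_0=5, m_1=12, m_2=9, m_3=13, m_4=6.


Morse theory: chi(M) = sum_k (-1)^k m_k where m_k = #(index-k critical points).
= (5) + (-12) + (9) + (-13) + (6) = -5

-5


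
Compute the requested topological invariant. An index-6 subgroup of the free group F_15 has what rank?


Nielsen-Schreier: an index-n subgroup of F_r is free of rank 1 + n(r-1).
Equivalently: chi(cover) = n*chi(base); chi(vee_r S^1) = 1 - 15 = -14.
chi(E) = 6*(-14) = -84; rank = 1 - chi(E) = 1 - (-84) = 85.
rank = 1 + 6*(15-1) = 1 + 84 = 85

85


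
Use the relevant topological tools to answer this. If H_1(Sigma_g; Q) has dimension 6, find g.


For a closed orientable surface: b_1 = 2g.
6 = 2g
g = 6 / 2 = 3

3


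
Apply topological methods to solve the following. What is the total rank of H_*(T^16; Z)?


b_k(T^16) = C(16,k), so the sum over k is sum_k C(16,k) = 2^16.
Total = 2^16 = 65536

65536


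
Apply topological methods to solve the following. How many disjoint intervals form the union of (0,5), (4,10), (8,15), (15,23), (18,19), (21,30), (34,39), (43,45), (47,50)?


Sort and merge overlapping open intervals.
Merged: (0,15), (15,30), (34,39), (43,45), (47,50).
Number of components = 5

5


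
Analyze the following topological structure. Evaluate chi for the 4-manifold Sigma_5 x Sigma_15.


chi(Sigma_5) = 2 - 2*5 = -8
chi(Sigma_15) = 2 - 2*15 = -28
chi(product) = (-8) * (-28) = 224

224


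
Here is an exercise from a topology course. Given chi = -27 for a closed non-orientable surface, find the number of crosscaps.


chi = 2 - k for closed non-orientable surfaces with k crosscaps.
-27 = 2 - k
k = 2 - (-27) = 29

29


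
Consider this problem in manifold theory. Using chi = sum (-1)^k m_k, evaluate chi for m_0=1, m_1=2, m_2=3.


Morse theory: chi(M) = sum_k (-1)^k m_k where m_k = #(index-k critical points).
= (1) + (-2) + (3) = 2

2


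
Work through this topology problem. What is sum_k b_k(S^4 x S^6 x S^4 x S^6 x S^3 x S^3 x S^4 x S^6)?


Total Betti number is multiplicative under products.
Each S^d (d>=1) has total Betti number 2.
There are 8 sphere factors.
Total = 2^8 = 256

256


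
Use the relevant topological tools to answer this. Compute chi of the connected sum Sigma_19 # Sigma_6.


chi(Sigma_19) = 2 - 2*19 = -36
chi(Sigma_6) = 2 - 2*6 = -10
For surfaces: chi(A#B) = chi(A) + chi(B) - 2.
chi = -36 + -10 - 2 = -48

-48


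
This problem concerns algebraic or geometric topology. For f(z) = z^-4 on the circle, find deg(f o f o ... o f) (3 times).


deg(f) = -4. Degree is multiplicative: deg(f^3) = (deg f)^3.
deg(f^3) = (-4)^3 = -64

-64


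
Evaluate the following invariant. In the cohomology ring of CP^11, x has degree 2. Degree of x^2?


|x| = 2 in H^*(CP^n).
|x^2| = 2 * |x| = 2 * 2 = 4

4


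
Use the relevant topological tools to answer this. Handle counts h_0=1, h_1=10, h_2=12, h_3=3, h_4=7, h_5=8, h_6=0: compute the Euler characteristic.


Handles of index k contribute (-1)^k to chi (same as CW cells).
chi = (1) + (-10) + (12) + (-3) + (7) + (-8) + (0) = -1

-1


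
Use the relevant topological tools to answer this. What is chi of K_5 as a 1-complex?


K_5: V = 5, E = C(5,2) = 10.
chi = V - E = 5 - 10 = -5

-5


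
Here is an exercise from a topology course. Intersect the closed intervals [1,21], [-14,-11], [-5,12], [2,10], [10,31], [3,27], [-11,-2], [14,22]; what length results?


Intersection = [max(a_i), min(b_i)] = [14, -11].
Since 14 > -11, the intersection is empty.
Length = 0

0


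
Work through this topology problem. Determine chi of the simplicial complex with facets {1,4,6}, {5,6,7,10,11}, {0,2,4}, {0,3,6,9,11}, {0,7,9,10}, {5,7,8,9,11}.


Enumerate all faces; f-vector: f_0=12, f_1=34, f_2=35, f_3=16, f_4=3.
chi = sum (-1)^k f_k = 0

0


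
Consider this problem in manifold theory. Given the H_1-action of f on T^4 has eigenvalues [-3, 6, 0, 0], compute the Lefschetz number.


For a torus self-map: L(f) = det(I - A) where A acts on H_1.
L(f) = (1--3) * (1-6) * (1-0) * (1-0) = 4 * -5 * 1 * 1 = -20

-20


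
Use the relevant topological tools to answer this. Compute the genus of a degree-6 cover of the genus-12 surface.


For an n-sheeted cover: chi(E) = n * chi(B).
chi(Sigma_12) = 2 - 2*12 = -22.
chi(E) = 6 * (-22) = -132.
genus(E) = (2 - chi(E))/2 = (2 - (-132))/2 = 134/2 = 67

67


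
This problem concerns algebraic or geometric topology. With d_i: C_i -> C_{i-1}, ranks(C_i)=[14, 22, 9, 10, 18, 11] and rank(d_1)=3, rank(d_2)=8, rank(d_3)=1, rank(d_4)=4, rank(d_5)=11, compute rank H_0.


rank H_k = rank(ker d_k) - rank(im d_{k+1}).
rank(ker d_0) = rank(C_0) - rank(d_0) = 14 - 0 = 14.
rank(im d_{0+1}) = 3.
rank H_0 = 14 - 3 = 11

11


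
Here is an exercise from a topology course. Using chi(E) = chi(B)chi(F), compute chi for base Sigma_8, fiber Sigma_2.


For a fiber bundle F -> E -> B (with CW structure): chi(E) = chi(B) * chi(F).
chi(Sigma_8) = -14, chi(Sigma_2) = -2.
chi(E) = (-14) * (-2) = 28

28


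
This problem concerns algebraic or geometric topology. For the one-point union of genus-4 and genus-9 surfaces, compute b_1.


For a wedge: H_1(A v B) = H_1(A) + H_1(B).
b_1(Sigma_4) = 8, b_1(Sigma_9) = 18.
b_1 = 8 + 18 = 26

26


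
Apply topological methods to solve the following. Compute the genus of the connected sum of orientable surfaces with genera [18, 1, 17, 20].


Genus is additive under connected sum of orientable surfaces.
g = 18 + 1 + 17 + 20 = 56

56


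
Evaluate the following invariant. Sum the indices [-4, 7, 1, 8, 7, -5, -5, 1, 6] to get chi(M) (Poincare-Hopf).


Poincare-Hopf: chi(M) = sum of indices of zeros.
chi = (-4) + (7) + (1) + (8) + (7) + (-5) + (-5) + (1) + (6) = 16

16


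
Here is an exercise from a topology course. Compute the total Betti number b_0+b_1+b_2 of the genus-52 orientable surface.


For Sigma_52: b_0 = 1, b_1 = 2g = 104, b_2 = 1.
Total = 1 + 104 + 1 = 106

106


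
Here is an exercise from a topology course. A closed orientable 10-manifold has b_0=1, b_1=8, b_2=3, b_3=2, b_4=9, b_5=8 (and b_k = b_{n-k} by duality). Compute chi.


By Poincare duality b_k = b_{10-k}, so full Betti numbers: b_0=1, b_1=8, b_2=3, b_3=2, b_4=9, b_5=8, b_6=9, b_7=2, b_8=3, b_9=8, b_10=1.
chi = sum (-1)^k b_k = -2

-2


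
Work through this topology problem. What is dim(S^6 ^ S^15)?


S^m ^ S^n = S^{m+n}.
k = 6 + 15 = 21

21


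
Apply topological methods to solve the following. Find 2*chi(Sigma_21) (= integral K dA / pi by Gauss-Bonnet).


Gauss-Bonnet: integral K dA = 2*pi*chi(M).
chi(Sigma_21) = 2 - 2*21 = -40.
(integral K dA)/pi = 2*chi = 2*(-40) = -80

-80


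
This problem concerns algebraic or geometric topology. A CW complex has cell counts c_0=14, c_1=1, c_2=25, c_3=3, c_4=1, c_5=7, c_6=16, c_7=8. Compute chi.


chi = sum_k (-1)^k c_k.
= (-1)^0*14 + (-1)^1*1 + (-1)^2*25 + (-1)^3*3 + (-1)^4*1 + (-1)^5*7 + (-1)^6*16 + (-1)^7*8
= (14) + (-1) + (25) + (-3) + (1) + (-7) + (16) + (-8)
= 37

37


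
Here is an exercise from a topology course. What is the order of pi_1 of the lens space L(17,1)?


pi_1(L(p,q)) = Z/pZ for any q coprime to p.
|pi_1(L(17,1))| = 17

17


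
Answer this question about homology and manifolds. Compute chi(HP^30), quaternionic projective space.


HP^30 has one cell in each dimension 0, 4, ..., 4*30 (30+1 cells, all even-dim).
chi = 30 + 1 = 31

31


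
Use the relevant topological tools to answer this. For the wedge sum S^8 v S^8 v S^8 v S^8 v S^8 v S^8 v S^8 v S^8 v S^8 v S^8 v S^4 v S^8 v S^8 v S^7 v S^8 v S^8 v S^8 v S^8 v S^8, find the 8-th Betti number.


For a wedge of spheres, H_k (k>0) is free on one generator per sphere of dimension k.
Spheres of dimension 8: count = 17.
b_8 = 17

17


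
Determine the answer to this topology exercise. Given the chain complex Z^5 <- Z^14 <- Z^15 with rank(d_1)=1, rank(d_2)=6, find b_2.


rank H_k = rank(ker d_k) - rank(im d_{k+1}).
rank(ker d_2) = rank(C_2) - rank(d_2) = 15 - 6 = 9.
rank(im d_{2+1}) = 0.
rank H_2 = 9 - 0 = 9

9


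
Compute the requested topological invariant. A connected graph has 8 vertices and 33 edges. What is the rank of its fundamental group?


For a connected graph: rank(pi_1) = b_1 = E - V + 1 = 1 - chi.
chi = V - E = 8 - 33 = -25.
rank = 1 - (-25) = 33 - 8 + 1 = 26

26


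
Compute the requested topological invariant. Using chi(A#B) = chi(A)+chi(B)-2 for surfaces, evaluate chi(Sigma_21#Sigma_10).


chi(Sigma_21) = 2 - 2*21 = -40
chi(Sigma_10) = 2 - 2*10 = -18
For surfaces: chi(A#B) = chi(A) + chi(B) - 2.
chi = -40 + -18 - 2 = -60

-60


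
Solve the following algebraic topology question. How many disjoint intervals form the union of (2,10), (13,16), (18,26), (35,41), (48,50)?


Sort and merge overlapping open intervals.
Merged: (2,10), (13,16), (18,26), (35,41), (48,50).
Number of components = 5

5


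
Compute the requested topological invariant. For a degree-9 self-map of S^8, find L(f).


On S^8: L(f) = tr(f_0*) + (-1)^8 tr(f_8*) = 1 + (-1)^8 * deg(f).
L(f) = 1 + (-1)^8 * 9 = 1 + 9 = 10

10


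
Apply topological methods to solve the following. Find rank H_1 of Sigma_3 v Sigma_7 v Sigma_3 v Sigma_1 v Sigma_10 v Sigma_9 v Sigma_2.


For a wedge X v Y: reduced H_k(X v Y) = H_k(X) + H_k(Y).
Each Sigma_g contributes b_1 = 2g.
b_1 = 6 + 14 + 6 + 2 + 20 + 18 + 4 = 70

70


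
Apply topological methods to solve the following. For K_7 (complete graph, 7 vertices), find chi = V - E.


K_7: V = 7, E = C(7,2) = 21.
chi = V - E = 7 - 21 = -14

-14


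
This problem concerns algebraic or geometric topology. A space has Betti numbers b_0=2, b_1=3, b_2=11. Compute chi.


chi = sum_k (-1)^k b_k.
= (2) + (-3) + (11)
= 10

10


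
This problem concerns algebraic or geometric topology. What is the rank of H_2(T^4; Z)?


By the Kunneth formula, b_k(T^n) = C(n,k).
b_2(T^4) = C(4,2).
C(4,2) = 4!/(2!*2!) = 6

6


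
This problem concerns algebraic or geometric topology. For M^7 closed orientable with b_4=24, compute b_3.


Poincare duality for closed orientable n-manifolds: b_k = b_{n-k}.
Here n = 7, so b_3 = b_4 = 24

24


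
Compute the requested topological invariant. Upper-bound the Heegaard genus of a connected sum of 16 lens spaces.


Heegaard genus satisfies g(A#B) <= g(A) + g(B).
Each lens space has g = 1.
Upper bound: 16 * 1 = 16

16


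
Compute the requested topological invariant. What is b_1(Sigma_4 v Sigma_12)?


For a wedge: H_1(A v B) = H_1(A) + H_1(B).
b_1(Sigma_4) = 8, b_1(Sigma_12) = 24.
b_1 = 8 + 24 = 32

32


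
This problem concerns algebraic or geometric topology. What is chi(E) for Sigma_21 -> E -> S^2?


chi(S^2) = 2 (n even), chi(Sigma_21) = 2 - 2*21 = -40.
chi(E) = 2 * (-40) = -80

-80


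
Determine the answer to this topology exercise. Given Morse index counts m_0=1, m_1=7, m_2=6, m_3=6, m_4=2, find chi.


Morse theory: chi(M) = sum_k (-1)^k m_k where m_k = #(index-k critical points).
= (1) + (-7) + (6) + (-6) + (2) = -4

-4


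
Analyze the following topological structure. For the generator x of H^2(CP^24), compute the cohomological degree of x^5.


|x| = 2 in H^*(CP^n).
|x^5| = 5 * |x| = 5 * 2 = 10

10


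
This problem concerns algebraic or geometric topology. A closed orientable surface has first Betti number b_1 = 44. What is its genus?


For a closed orientable surface: b_1 = 2g.
44 = 2g
g = 44 / 2 = 22

22


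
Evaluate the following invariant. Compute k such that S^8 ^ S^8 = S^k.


S^m ^ S^n = S^{m+n}.
k = 8 + 8 = 16

16


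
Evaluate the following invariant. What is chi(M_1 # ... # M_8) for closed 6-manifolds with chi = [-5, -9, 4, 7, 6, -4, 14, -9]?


For n-manifolds: chi(A#B) = chi(A) + chi(B) - chi(S^6).
chi(S^6) = 1 + (-1)^6 = 2.
chi(#) = (sum chi_i) - (8-1)*chi(S^6) = 4 - 7*2 = -10

-10


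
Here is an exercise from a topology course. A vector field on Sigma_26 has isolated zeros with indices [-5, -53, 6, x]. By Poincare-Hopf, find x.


Poincare-Hopf: sum of indices = chi(M).
chi(Sigma_26) = 2 - 2*26 = -50.
Sum of known indices = -52.
x = chi - (sum known) = -50 - (-52) = 2

2


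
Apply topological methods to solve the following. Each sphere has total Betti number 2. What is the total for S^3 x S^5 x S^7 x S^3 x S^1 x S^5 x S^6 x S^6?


Total Betti number is multiplicative under products.
Each S^d (d>=1) has total Betti number 2.
There are 8 sphere factors.
Total = 2^8 = 256

256


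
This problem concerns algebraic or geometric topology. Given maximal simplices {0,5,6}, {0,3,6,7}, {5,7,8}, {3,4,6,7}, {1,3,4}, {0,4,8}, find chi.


Enumerate all faces; f-vector: f_0=8, f_1=19, f_2=11, f_3=2.
chi = sum (-1)^k f_k = -2

-2


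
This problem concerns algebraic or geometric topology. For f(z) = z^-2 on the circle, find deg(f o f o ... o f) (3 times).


deg(f) = -2. Degree is multiplicative: deg(f^3) = (deg f)^3.
deg(f^3) = (-2)^3 = -8

-8


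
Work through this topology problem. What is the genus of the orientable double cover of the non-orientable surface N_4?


chi(N_4) = 2 - 4 = -2.
Double cover: chi(Sigma_g) = 2 * chi(N_4) = 2*(-2) = -4.
2 - 2g = -4, so g = (2 - (-4))/2 = 6/2 = 3

3


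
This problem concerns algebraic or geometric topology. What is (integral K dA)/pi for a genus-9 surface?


Gauss-Bonnet: integral K dA = 2*pi*chi(M).
chi(Sigma_9) = 2 - 2*9 = -16.
(integral K dA)/pi = 2*chi = 2*(-16) = -32

-32


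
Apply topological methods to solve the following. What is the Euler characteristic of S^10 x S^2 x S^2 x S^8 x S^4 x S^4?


chi is multiplicative: chi(X x Y) = chi(X) chi(Y).
Each even-dim sphere has chi = 2. There are 6 factors.
chi = 2^6 = 64

64


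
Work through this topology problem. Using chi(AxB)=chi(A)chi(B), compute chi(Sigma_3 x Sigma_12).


chi(Sigma_3) = 2 - 2*3 = -4
chi(Sigma_12) = 2 - 2*12 = -22
chi(product) = (-4) * (-22) = 88

88


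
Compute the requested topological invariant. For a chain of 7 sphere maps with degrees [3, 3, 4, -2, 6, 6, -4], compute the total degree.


Degree is multiplicative: deg(composition) = product of degrees.
= (3) * (3) * (4) * (-2) * (6) * (6) * (-4) = 10368

10368


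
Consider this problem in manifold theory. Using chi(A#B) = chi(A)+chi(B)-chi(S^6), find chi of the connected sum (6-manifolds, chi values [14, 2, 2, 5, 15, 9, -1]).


For n-manifolds: chi(A#B) = chi(A) + chi(B) - chi(S^6).
chi(S^6) = 1 + (-1)^6 = 2.
chi(#) = (sum chi_i) - (7-1)*chi(S^6) = 46 - 6*2 = 34

34


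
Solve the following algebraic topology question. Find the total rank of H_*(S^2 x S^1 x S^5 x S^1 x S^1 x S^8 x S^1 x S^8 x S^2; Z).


Total Betti number is multiplicative under products.
Each S^d (d>=1) has total Betti number 2.
There are 9 sphere factors.
Total = 2^9 = 512

512


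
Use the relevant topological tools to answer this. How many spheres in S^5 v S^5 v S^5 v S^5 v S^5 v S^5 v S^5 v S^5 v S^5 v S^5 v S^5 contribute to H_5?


For a wedge of spheres, H_k (k>0) is free on one generator per sphere of dimension k.
Spheres of dimension 5: count = 11.
b_5 = 11

11


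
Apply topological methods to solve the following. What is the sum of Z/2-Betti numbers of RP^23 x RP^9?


dim H^*(RP^n; Z/2) = n+1 (one Z/2 in each degree 0..n).
Total Betti number is multiplicative.
Total = (23+1) * (9+1) = 24 * 10 = 240

240


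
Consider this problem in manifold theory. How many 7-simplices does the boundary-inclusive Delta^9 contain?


Delta^9 has 9+1 vertices. A 7-face is a choice of 7+1 vertices.
f_7 = C(9+1, 7+1) = C(10,8) = 45

45


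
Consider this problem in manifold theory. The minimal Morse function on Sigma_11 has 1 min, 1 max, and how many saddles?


A perfect Morse function has m_k = b_k.
For Sigma_11: b_0=1, b_1=2g=22, b_2=1.
Saddles m_1 = 2g = 22

22


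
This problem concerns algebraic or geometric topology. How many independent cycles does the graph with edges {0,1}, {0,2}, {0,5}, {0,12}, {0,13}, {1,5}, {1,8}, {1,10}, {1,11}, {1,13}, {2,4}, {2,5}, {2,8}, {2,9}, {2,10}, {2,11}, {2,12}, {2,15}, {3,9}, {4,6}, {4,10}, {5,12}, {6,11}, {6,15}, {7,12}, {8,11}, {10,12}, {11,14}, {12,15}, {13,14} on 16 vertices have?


b_1 = E - V + (number of components).
E = 30, V = 16, components = 1.
b_1 = 30 - 16 + 1 = 15

15


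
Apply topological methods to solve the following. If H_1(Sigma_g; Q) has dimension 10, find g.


For a closed orientable surface: b_1 = 2g.
10 = 2g
g = 10 / 2 = 5

5


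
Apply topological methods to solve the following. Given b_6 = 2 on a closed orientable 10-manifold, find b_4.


Poincare duality for closed orientable n-manifolds: b_k = b_{n-k}.
Here n = 10, so b_4 = b_6 = 2

2


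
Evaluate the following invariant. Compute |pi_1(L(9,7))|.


pi_1(L(p,q)) = Z/pZ for any q coprime to p.
|pi_1(L(9,7))| = 9

9


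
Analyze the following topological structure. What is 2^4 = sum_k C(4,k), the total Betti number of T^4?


b_k(T^4) = C(4,k), so the sum over k is sum_k C(4,k) = 2^4.
Total = 2^4 = 16

16


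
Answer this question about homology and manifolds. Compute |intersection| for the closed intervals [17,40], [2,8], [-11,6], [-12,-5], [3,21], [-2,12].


Intersection = [max(a_i), min(b_i)] = [17, -5].
Since 17 > -5, the intersection is empty.
Length = 0

0


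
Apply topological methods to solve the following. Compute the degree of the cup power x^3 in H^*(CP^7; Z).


|x| = 2 in H^*(CP^n).
|x^3| = 3 * |x| = 3 * 2 = 6

6


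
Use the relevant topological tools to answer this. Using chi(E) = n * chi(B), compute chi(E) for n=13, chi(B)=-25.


For a finite covering: chi(E) = (number of sheets) * chi(B).
chi(E) = 13 * (-25) = -325

-325


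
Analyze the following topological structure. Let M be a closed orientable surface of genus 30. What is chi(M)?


For a closed orientable surface of genus g: chi = 2 - 2g.
Here g = 30.
chi = 2 - 2*30 = 2 - 60 = -58

-58


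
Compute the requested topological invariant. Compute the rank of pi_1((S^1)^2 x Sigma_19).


pi_1(A x B) = pi_1(A) x pi_1(B); rank of abelianization = b_1.
b_1(T^2) = 2, b_1(Sigma_19) = 2*19 = 38.
b_1(product) = 2 + 38 = 40

40


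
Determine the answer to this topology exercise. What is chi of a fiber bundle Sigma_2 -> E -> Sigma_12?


For a fiber bundle F -> E -> B (with CW structure): chi(E) = chi(B) * chi(F).
chi(Sigma_12) = -22, chi(Sigma_2) = -2.
chi(E) = (-22) * (-2) = 44

44


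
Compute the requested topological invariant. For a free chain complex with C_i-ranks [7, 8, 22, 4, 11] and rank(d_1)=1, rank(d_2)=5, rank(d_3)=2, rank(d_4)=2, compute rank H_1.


rank H_k = rank(ker d_k) - rank(im d_{k+1}).
rank(ker d_1) = rank(C_1) - rank(d_1) = 8 - 1 = 7.
rank(im d_{1+1}) = 5.
rank H_1 = 7 - 5 = 2

2


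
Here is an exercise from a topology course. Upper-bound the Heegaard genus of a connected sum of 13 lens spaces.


Heegaard genus satisfies g(A#B) <= g(A) + g(B).
Each lens space has g = 1.
Upper bound: 13 * 1 = 13

13


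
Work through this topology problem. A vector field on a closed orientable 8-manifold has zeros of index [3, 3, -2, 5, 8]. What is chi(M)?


Poincare-Hopf: chi(M) = sum of indices of zeros.
chi = (3) + (3) + (-2) + (5) + (8) = 17

17
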